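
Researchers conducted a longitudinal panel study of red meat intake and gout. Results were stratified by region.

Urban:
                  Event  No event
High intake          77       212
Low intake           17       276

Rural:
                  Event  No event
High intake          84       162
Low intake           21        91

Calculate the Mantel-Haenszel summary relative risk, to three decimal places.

2.844

RR_MH = Σ(aᵢ·n₀ᵢ/nᵢ) / Σ(cᵢ·n₁ᵢ/nᵢ), with n₁ᵢ = aᵢ+bᵢ (exposed), n₀ᵢ = cᵢ+dᵢ (unexposed), nᵢ = n₁ᵢ+n₀ᵢ.
Stratum 1 (Urban): n₁ = 289, n₀ = 293, n = 582; a·n₀/n = 77·293/582 = 38.7646; c·n₁/n = 17·289/582 = 8.4416
Stratum 2 (Rural): n₁ = 246, n₀ = 112, n = 358; a·n₀/n = 84·112/358 = 26.2793; c·n₁/n = 21·246/358 = 14.4302
RR_MH = (38.7646 + 26.2793) / (8.4416 + 14.4302) = 65.0439 / 22.8717 = 2.84385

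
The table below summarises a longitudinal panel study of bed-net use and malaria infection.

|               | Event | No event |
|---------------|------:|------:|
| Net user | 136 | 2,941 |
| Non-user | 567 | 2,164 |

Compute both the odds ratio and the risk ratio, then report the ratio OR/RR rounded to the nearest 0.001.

0.829

Cells: a = 136, b = 2941, c = 567, d = 2164.
OR = (136·2164)/(2941·567) = 294304/1667547 = 0.17649
Risk in exposed = 136/3077 = 0.04420; risk in unexposed = 567/2731 = 0.20762; RR = 0.21289
OR/RR = 0.17649 / 0.21289 = 0.82903
The outcome is not rare, so the OR lies further from 1 than the RR.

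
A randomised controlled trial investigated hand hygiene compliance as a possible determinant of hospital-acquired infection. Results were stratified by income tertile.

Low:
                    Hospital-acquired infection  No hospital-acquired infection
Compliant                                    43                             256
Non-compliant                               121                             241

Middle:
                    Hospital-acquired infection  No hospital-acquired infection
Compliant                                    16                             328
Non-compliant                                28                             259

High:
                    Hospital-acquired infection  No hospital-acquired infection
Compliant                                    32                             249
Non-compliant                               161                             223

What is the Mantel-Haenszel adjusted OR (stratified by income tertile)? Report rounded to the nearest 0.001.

OR_MH = Σ(aᵢdᵢ/nᵢ) / Σ(bᵢcᵢ/nᵢ), where nᵢ is the stratum total.
Stratum 1 (Low): n = 661; a·d/n = 43·241/661 = 15.6778; b·c/n = 256·121/661 = 46.8623
Stratum 2 (Middle): n = 631; a·d/n = 16·259/631 = 6.5674; b·c/n = 328·28/631 = 14.5547
Stratum 3 (High): n = 665; a·d/n = 32·223/665 = 10.7308; b·c/n = 249·161/665 = 60.2842
OR_MH = (15.6778 + 6.5674 + 10.7308) / (46.8623 + 14.5547 + 60.2842) = 32.9759 / 121.7012 = 0.27096

0.271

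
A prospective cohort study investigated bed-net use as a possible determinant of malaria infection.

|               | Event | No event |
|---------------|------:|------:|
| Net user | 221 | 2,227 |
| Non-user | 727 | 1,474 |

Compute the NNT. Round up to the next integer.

5

Risk in treated group = 221/2448 = 0.09028; risk in control = 727/2201 = 0.33030.
Absolute risk reduction = 0.33030 − 0.09028 = 0.24003
NNT = 1 / ARR = 1 / 0.24003 = 4.166 → round up → 5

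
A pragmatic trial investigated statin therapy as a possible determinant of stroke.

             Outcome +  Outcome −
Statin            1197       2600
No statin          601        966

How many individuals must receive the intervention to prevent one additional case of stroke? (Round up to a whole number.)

Risk in treated group = 1197/3797 = 0.31525; risk in control = 601/1567 = 0.38354.
Absolute risk reduction = 0.38354 − 0.31525 = 0.06829
NNT = 1 / ARR = 1 / 0.06829 = 14.644 → round up → 15

15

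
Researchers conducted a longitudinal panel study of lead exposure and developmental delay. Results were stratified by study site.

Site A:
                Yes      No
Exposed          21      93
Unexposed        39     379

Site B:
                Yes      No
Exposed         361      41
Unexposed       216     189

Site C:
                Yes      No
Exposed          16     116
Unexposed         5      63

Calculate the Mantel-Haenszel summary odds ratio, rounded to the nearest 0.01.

5.05

OR_MH = Σ(aᵢdᵢ/nᵢ) / Σ(bᵢcᵢ/nᵢ), where nᵢ is the stratum total.
Stratum 1 (Site A): n = 532; a·d/n = 21·379/532 = 14.9605; b·c/n = 93·39/532 = 6.8177
Stratum 2 (Site B): n = 807; a·d/n = 361·189/807 = 84.5465; b·c/n = 41·216/807 = 10.9740
Stratum 3 (Site C): n = 200; a·d/n = 16·63/200 = 5.0400; b·c/n = 116·5/200 = 2.9000
OR_MH = (14.9605 + 84.5465 + 5.0400) / (6.8177 + 10.9740 + 2.9000) = 104.5470 / 20.6916 = 5.05262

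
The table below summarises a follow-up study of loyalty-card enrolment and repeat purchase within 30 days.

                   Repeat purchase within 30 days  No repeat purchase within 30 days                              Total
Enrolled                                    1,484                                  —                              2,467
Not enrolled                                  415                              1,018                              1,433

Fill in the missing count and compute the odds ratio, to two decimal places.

The missing cell is in the exposed row: 2467 − 1484 = 983.
So a = 1484, b = 983, c = 415, d = 1018.
OR = (a·d)/(b·c) = (1484 × 1018) / (983 × 415) = 1510712 / 407945 = 3.70322

3.70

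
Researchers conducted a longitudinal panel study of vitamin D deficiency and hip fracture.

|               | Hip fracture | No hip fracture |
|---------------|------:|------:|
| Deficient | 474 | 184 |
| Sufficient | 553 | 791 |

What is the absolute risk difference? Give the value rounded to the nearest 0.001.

0.309

Cells: a = 474, b = 184, c = 553, d = 791.
Risk in exposed = 474/658 = 0.720365; risk in unexposed = 553/1344 = 0.411458.
Risk difference = 0.720365 − 0.411458 = 0.308906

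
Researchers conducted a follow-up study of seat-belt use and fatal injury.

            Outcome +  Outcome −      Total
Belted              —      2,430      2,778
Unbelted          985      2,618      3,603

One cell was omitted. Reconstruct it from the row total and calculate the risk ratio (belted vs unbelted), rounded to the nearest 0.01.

The missing cell is in the exposed row: 2778 − 2430 = 348.
So a = 348, b = 2430, c = 985, d = 2618.
RR = [a/(a+b)] / [c/(c+d)] = (348/2778) / (985/3603) = 0.12527/0.27338 = 0.45822

0.46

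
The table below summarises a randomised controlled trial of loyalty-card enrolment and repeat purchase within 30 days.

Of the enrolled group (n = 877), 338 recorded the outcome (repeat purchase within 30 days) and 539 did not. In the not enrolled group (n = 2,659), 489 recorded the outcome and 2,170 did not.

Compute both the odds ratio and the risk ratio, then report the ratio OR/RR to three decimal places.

1.328

From the description: a = 338, b = 539, c = 489, d = 2170.
OR = (338·2170)/(539·489) = 733460/263571 = 2.78278
Risk in exposed = 338/877 = 0.38540; risk in unexposed = 489/2659 = 0.18390; RR = 2.09569
OR/RR = 2.78278 / 2.09569 = 1.32786
The outcome is not rare, so the OR lies further from 1 than the RR.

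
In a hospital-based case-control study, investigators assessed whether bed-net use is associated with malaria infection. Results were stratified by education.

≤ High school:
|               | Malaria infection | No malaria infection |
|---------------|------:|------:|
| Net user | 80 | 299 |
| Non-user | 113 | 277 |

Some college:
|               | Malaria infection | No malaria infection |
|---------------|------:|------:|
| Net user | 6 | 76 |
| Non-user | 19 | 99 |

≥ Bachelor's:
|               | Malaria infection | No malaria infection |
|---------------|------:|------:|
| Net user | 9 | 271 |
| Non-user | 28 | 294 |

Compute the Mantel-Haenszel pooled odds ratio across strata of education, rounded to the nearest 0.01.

OR_MH = Σ(aᵢdᵢ/nᵢ) / Σ(bᵢcᵢ/nᵢ), where nᵢ is the stratum total.
Stratum 1 (≤ High school): n = 769; a·d/n = 80·277/769 = 28.8166; b·c/n = 299·113/769 = 43.9363
Stratum 2 (Some college): n = 200; a·d/n = 6·99/200 = 2.9700; b·c/n = 76·19/200 = 7.2200
Stratum 3 (≥ Bachelor's): n = 602; a·d/n = 9·294/602 = 4.3953; b·c/n = 271·28/602 = 12.6047
OR_MH = (28.8166 + 2.9700 + 4.3953) / (43.9363 + 7.2200 + 12.6047) = 36.1820 / 63.7609 = 0.56746

0.57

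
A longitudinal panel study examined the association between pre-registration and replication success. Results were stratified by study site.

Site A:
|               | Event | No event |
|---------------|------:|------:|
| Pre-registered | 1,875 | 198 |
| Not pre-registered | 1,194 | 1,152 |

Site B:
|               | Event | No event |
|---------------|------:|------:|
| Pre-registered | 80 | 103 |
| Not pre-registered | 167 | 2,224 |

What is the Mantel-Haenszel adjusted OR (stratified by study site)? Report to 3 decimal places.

9.271

OR_MH = Σ(aᵢdᵢ/nᵢ) / Σ(bᵢcᵢ/nᵢ), where nᵢ is the stratum total.
Stratum 1 (Site A): n = 4419; a·d/n = 1875·1152/4419 = 488.7984; b·c/n = 198·1194/4419 = 53.4990
Stratum 2 (Site B): n = 2574; a·d/n = 80·2224/2574 = 69.1220; b·c/n = 103·167/2574 = 6.6826
OR_MH = (488.7984 + 69.1220) / (53.4990 + 6.6826) = 557.9204 / 60.1816 = 9.27062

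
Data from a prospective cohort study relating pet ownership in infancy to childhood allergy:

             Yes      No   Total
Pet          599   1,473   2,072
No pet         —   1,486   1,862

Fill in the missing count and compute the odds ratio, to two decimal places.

The missing cell is in the unexposed row: 1862 − 1486 = 376.
So a = 599, b = 1473, c = 376, d = 1486.
OR = (a·d)/(b·c) = (599 × 1486) / (1473 × 376) = 890114 / 553848 = 1.60714

1.61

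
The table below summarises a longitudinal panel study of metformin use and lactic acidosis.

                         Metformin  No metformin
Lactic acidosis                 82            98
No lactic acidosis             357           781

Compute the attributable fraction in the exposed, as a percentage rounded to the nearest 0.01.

Reading the table with exposure as columns: a = 82 (Metformin, case), b = 357 (Metformin, non-case), c = 98 (No metformin, case), d = 781.
Risk in exposed = 82/439 = 0.18679; risk in unexposed = 98/879 = 0.11149.
RR = 0.18679/0.11149 = 1.67538
AR% = (RR − 1)/RR × 100 = (1.67538 − 1)/1.67538 × 100 = 40.3119%

40.31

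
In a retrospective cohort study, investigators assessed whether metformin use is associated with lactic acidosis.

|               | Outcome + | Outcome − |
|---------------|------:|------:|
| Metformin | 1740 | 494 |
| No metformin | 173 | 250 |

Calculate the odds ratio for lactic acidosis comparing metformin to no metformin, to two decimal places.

Cells: a = 1740, b = 494, c = 173, d = 250.
OR = (a·d)/(b·c) = (1740 × 250) / (494 × 173) = 435000 / 85462 = 5.08998
The odds of lactic acidosis are about 5.09 times as high in the metformin group.

5.09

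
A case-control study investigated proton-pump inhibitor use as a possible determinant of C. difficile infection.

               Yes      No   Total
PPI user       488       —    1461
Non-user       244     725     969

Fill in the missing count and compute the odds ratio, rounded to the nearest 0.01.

1.49

The missing cell is in the exposed row: 1461 − 488 = 973.
So a = 488, b = 973, c = 244, d = 725.
OR = (a·d)/(b·c) = (488 × 725) / (973 × 244) = 353800 / 237412 = 1.49024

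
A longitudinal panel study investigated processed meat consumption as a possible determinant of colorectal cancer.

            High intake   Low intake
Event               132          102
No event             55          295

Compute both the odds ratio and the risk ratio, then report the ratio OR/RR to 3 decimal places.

Reading the table with exposure as columns: a = 132 (High intake, case), b = 55 (High intake, non-case), c = 102 (Low intake, case), d = 295.
OR = (132·295)/(55·102) = 38940/5610 = 6.94118
Risk in exposed = 132/187 = 0.70588; risk in unexposed = 102/397 = 0.25693; RR = 2.74740
OR/RR = 6.94118 / 2.74740 = 2.52645
The outcome is not rare, so the OR lies further from 1 than the RR.

2.526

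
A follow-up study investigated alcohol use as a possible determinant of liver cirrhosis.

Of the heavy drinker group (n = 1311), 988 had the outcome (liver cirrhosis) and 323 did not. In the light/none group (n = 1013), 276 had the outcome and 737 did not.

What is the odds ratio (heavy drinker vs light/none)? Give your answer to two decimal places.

From the description: a = 988, b = 323, c = 276, d = 737.
OR = (a·d)/(b·c) = (988 × 737) / (323 × 276) = 728156 / 89148 = 8.16795
The odds of liver cirrhosis are about 8.17 times as high in the heavy drinker group.

8.17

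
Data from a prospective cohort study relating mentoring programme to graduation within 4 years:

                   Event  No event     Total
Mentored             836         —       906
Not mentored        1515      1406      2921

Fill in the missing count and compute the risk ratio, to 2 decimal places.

The missing cell is in the exposed row: 906 − 836 = 70.
So a = 836, b = 70, c = 1515, d = 1406.
RR = [a/(a+b)] / [c/(c+d)] = (836/906) / (1515/2921) = 0.92274/0.51866 = 1.77909

1.78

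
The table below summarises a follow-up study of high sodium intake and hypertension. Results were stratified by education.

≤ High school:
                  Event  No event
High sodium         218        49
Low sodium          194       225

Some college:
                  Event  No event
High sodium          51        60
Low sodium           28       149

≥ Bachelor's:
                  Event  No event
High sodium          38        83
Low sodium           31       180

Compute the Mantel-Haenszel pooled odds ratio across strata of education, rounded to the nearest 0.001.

OR_MH = Σ(aᵢdᵢ/nᵢ) / Σ(bᵢcᵢ/nᵢ), where nᵢ is the stratum total.
Stratum 1 (≤ High school): n = 686; a·d/n = 218·225/686 = 71.5015; b·c/n = 49·194/686 = 13.8571
Stratum 2 (Some college): n = 288; a·d/n = 51·149/288 = 26.3854; b·c/n = 60·28/288 = 5.8333
Stratum 3 (≥ Bachelor's): n = 332; a·d/n = 38·180/332 = 20.6024; b·c/n = 83·31/332 = 7.7500
OR_MH = (71.5015 + 26.3854 + 20.6024) / (13.8571 + 5.8333 + 7.7500) = 118.4893 / 27.4405 = 4.31805

4.318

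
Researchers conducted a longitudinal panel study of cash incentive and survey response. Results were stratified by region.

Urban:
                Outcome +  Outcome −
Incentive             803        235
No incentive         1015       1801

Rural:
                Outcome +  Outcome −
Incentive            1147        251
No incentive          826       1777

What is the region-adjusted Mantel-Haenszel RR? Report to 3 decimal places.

2.372

RR_MH = Σ(aᵢ·n₀ᵢ/nᵢ) / Σ(cᵢ·n₁ᵢ/nᵢ), with n₁ᵢ = aᵢ+bᵢ (exposed), n₀ᵢ = cᵢ+dᵢ (unexposed), nᵢ = n₁ᵢ+n₀ᵢ.
Stratum 1 (Urban): n₁ = 1038, n₀ = 2816, n = 3854; a·n₀/n = 803·2816/3854 = 586.7276; c·n₁/n = 1015·1038/3854 = 273.3705
Stratum 2 (Rural): n₁ = 1398, n₀ = 2603, n = 4001; a·n₀/n = 1147·2603/4001 = 746.2237; c·n₁/n = 826·1398/4001 = 288.6148
RR_MH = (586.7276 + 746.2237) / (273.3705 + 288.6148) = 1332.9512 / 561.9854 = 2.37186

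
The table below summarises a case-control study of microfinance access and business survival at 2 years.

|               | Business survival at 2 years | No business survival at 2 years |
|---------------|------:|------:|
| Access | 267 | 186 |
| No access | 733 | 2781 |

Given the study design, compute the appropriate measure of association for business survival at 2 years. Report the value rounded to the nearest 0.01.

5.45

Cells: a = 267, b = 186, c = 733, d = 2781.
This is a case-control study: participants were sampled on outcome status, so risks in the source population cannot be estimated directly — relative risk is not valid here. The odds ratio is the appropriate measure.
OR = (a·d)/(b·c) = (267 × 2781) / (186 × 733) = 742527 / 136338 = 5.44622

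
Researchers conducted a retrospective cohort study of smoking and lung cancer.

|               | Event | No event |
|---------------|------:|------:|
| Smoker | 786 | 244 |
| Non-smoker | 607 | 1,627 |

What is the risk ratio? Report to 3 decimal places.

Cells: a = 786, b = 244, c = 607, d = 1627.
Risk in exposed = 786/1030 = 0.76311; risk in unexposed = 607/2234 = 0.27171.
RR = 0.76311 / 0.27171 = 2.80853
The risk among the exposed is 2.81 times that among the unexposed.

2.809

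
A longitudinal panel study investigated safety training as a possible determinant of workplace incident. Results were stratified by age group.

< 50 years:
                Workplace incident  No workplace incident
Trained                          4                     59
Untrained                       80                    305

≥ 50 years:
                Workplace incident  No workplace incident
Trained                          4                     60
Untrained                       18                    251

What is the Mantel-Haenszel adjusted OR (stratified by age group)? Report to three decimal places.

OR_MH = Σ(aᵢdᵢ/nᵢ) / Σ(bᵢcᵢ/nᵢ), where nᵢ is the stratum total.
Stratum 1 (< 50 years): n = 448; a·d/n = 4·305/448 = 2.7232; b·c/n = 59·80/448 = 10.5357
Stratum 2 (≥ 50 years): n = 333; a·d/n = 4·251/333 = 3.0150; b·c/n = 60·18/333 = 3.2432
OR_MH = (2.7232 + 3.0150) / (10.5357 + 3.2432) = 5.7382 / 13.7790 = 0.41645

0.416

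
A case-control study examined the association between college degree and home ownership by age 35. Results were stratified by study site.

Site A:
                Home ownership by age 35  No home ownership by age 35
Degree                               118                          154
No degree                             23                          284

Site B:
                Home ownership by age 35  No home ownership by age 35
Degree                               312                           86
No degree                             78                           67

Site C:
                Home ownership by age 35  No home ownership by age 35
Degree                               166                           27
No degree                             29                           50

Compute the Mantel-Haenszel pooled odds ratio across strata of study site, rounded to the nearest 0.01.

5.94

OR_MH = Σ(aᵢdᵢ/nᵢ) / Σ(bᵢcᵢ/nᵢ), where nᵢ is the stratum total.
Stratum 1 (Site A): n = 579; a·d/n = 118·284/579 = 57.8791; b·c/n = 154·23/579 = 6.1174
Stratum 2 (Site B): n = 543; a·d/n = 312·67/543 = 38.4972; b·c/n = 86·78/543 = 12.3536
Stratum 3 (Site C): n = 272; a·d/n = 166·50/272 = 30.5147; b·c/n = 27·29/272 = 2.8787
OR_MH = (57.8791 + 38.4972 + 30.5147) / (6.1174 + 12.3536 + 2.8787) = 126.8910 / 21.3497 = 5.94345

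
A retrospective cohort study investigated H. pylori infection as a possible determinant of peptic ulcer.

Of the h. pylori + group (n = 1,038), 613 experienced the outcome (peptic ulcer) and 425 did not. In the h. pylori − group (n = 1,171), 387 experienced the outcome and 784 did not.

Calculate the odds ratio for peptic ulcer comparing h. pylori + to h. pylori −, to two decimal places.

From the description: a = 613, b = 425, c = 387, d = 784.
OR = (a·d)/(b·c) = (613 × 784) / (425 × 387) = 480592 / 164475 = 2.92198
The odds of peptic ulcer are about 2.92 times as high in the h. pylori + group.

2.92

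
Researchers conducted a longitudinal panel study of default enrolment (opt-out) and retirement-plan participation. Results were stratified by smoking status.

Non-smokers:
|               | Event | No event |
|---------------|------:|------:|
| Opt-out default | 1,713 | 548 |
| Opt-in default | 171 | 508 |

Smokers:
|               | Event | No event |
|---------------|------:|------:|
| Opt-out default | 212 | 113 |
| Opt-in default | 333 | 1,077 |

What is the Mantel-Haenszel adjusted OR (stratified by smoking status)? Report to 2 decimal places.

OR_MH = Σ(aᵢdᵢ/nᵢ) / Σ(bᵢcᵢ/nᵢ), where nᵢ is the stratum total.
Stratum 1 (Non-smokers): n = 2940; a·d/n = 1713·508/2940 = 295.9878; b·c/n = 548·171/2940 = 31.8735
Stratum 2 (Smokers): n = 1735; a·d/n = 212·1077/1735 = 131.5988; b·c/n = 113·333/1735 = 21.6882
OR_MH = (295.9878 + 131.5988) / (31.8735 + 21.6882) = 427.5866 / 53.5617 = 7.98307

7.98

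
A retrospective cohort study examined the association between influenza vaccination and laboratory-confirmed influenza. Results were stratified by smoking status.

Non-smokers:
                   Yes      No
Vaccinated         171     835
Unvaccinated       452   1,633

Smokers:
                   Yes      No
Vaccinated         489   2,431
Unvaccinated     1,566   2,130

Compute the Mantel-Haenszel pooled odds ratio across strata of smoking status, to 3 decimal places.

OR_MH = Σ(aᵢdᵢ/nᵢ) / Σ(bᵢcᵢ/nᵢ), where nᵢ is the stratum total.
Stratum 1 (Non-smokers): n = 3091; a·d/n = 171·1633/3091 = 90.3407; b·c/n = 835·452/3091 = 122.1029
Stratum 2 (Smokers): n = 6616; a·d/n = 489·2130/6616 = 157.4320; b·c/n = 2431·1566/6616 = 575.4151
OR_MH = (90.3407 + 157.4320) / (122.1029 + 575.4151) = 247.7726 / 697.5179 = 0.35522

0.355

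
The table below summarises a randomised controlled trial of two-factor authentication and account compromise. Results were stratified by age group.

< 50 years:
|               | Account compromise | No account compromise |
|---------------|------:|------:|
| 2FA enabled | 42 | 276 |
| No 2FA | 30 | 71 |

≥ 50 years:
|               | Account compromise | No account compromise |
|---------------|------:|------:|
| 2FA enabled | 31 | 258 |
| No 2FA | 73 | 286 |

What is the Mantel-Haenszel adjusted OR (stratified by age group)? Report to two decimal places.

OR_MH = Σ(aᵢdᵢ/nᵢ) / Σ(bᵢcᵢ/nᵢ), where nᵢ is the stratum total.
Stratum 1 (< 50 years): n = 419; a·d/n = 42·71/419 = 7.1169; b·c/n = 276·30/419 = 19.7613
Stratum 2 (≥ 50 years): n = 648; a·d/n = 31·286/648 = 13.6821; b·c/n = 258·73/648 = 29.0648
OR_MH = (7.1169 + 13.6821) / (19.7613 + 29.0648) = 20.7990 / 48.8262 = 0.42598

0.43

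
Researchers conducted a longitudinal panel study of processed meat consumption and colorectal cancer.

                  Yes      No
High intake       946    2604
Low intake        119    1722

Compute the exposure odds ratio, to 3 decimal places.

Cells: a = 946, b = 2604, c = 119, d = 1722.
OR = (a·d)/(b·c) = (946 × 1722) / (2604 × 119) = 1629012 / 309876 = 5.25698
The odds of colorectal cancer are about 5.26 times as high in the high intake group.

5.257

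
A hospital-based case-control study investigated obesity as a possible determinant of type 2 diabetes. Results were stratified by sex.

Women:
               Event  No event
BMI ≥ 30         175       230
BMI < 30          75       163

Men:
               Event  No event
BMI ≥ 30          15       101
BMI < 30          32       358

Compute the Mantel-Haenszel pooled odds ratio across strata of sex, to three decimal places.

OR_MH = Σ(aᵢdᵢ/nᵢ) / Σ(bᵢcᵢ/nᵢ), where nᵢ is the stratum total.
Stratum 1 (Women): n = 643; a·d/n = 175·163/643 = 44.3624; b·c/n = 230·75/643 = 26.8274
Stratum 2 (Men): n = 506; a·d/n = 15·358/506 = 10.6126; b·c/n = 101·32/506 = 6.3874
OR_MH = (44.3624 + 10.6126) / (26.8274 + 6.3874) = 54.9750 / 33.2147 = 1.65514

1.655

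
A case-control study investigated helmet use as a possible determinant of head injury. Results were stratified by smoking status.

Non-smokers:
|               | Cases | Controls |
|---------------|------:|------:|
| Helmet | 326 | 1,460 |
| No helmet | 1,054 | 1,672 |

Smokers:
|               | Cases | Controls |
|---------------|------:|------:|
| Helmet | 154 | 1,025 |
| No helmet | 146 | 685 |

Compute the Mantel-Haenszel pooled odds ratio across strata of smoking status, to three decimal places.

0.417

OR_MH = Σ(aᵢdᵢ/nᵢ) / Σ(bᵢcᵢ/nᵢ), where nᵢ is the stratum total.
Stratum 1 (Non-smokers): n = 4512; a·d/n = 326·1672/4512 = 120.8050; b·c/n = 1460·1054/4512 = 341.0550
Stratum 2 (Smokers): n = 2010; a·d/n = 154·685/2010 = 52.4826; b·c/n = 1025·146/2010 = 74.4527
OR_MH = (120.8050 + 52.4826) / (341.0550 + 74.4527) = 173.2876 / 415.5077 = 0.41705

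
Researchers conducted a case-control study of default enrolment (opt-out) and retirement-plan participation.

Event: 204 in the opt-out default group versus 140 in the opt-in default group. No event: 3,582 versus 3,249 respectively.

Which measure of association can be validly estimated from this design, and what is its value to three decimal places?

1.322

From the description: a = 204, b = 3582, c = 140, d = 3249.
This is a case-control study: participants were sampled on outcome status, so risks in the source population cannot be estimated directly — relative risk is not valid here. The odds ratio is the appropriate measure.
OR = (a·d)/(b·c) = (204 × 3249) / (3582 × 140) = 662796 / 501480 = 1.32168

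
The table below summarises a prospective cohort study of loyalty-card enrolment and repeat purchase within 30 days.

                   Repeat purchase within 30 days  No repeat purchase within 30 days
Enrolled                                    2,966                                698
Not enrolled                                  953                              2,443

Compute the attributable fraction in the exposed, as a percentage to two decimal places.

65.33

Cells: a = 2966, b = 698, c = 953, d = 2443.
Risk in exposed = 2966/3664 = 0.80950; risk in unexposed = 953/3396 = 0.28062.
RR = 0.80950/0.28062 = 2.88463
AR% = (RR − 1)/RR × 100 = (2.88463 − 1)/2.88463 × 100 = 65.3335%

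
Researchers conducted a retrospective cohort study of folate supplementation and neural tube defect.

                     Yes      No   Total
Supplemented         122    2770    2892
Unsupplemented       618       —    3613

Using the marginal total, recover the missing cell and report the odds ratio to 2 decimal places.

The missing cell is in the unexposed row: 3613 − 618 = 2995.
So a = 122, b = 2770, c = 618, d = 2995.
OR = (a·d)/(b·c) = (122 × 2995) / (2770 × 618) = 365390 / 1711860 = 0.21345

0.21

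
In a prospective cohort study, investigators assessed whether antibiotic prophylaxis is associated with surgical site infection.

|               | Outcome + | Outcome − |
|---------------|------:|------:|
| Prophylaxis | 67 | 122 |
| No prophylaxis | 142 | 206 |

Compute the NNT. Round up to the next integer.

Risk in treated group = 67/189 = 0.35450; risk in control = 142/348 = 0.40805.
Absolute risk reduction = 0.40805 − 0.35450 = 0.05355
NNT = 1 / ARR = 1 / 0.05355 = 18.675 → round up → 19

19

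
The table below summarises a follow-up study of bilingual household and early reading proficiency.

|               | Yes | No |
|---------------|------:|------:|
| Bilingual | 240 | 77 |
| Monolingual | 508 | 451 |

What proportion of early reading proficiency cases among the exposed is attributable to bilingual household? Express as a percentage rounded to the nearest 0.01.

Cells: a = 240, b = 77, c = 508, d = 451.
Risk in exposed = 240/317 = 0.75710; risk in unexposed = 508/959 = 0.52972.
RR = 0.75710/0.52972 = 1.42925
AR% = (RR − 1)/RR × 100 = (1.42925 − 1)/1.42925 × 100 = 30.0330%

30.03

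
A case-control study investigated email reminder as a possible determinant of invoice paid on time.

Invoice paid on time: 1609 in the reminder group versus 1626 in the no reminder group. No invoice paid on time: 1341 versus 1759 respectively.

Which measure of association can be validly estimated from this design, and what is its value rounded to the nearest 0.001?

1.298

From the description: a = 1609, b = 1341, c = 1626, d = 1759.
This is a case-control study: participants were sampled on outcome status, so risks in the source population cannot be estimated directly — relative risk is not valid here. The odds ratio is the appropriate measure.
OR = (a·d)/(b·c) = (1609 × 1759) / (1341 × 1626) = 2830231 / 2180466 = 1.29799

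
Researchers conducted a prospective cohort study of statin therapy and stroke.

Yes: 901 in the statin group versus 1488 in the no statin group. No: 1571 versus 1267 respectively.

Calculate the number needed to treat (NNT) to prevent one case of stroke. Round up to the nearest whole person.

6

Risk in treated group = 901/2472 = 0.36448; risk in control = 1488/2755 = 0.54011.
Absolute risk reduction = 0.54011 − 0.36448 = 0.17563
NNT = 1 / ARR = 1 / 0.17563 = 5.694 → round up → 6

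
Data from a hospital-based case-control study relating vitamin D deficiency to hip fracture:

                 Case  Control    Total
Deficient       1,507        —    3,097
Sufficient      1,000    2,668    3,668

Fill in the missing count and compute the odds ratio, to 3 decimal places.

The missing cell is in the exposed row: 3097 − 1507 = 1590.
So a = 1507, b = 1590, c = 1000, d = 2668.
OR = (a·d)/(b·c) = (1507 × 2668) / (1590 × 1000) = 4020676 / 1590000 = 2.52873

2.529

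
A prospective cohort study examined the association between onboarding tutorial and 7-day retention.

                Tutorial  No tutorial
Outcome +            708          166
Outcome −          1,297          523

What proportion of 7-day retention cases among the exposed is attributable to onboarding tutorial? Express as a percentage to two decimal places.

31.77

Reading the table with exposure as columns: a = 708 (Tutorial, case), b = 1297 (Tutorial, non-case), c = 166 (No tutorial, case), d = 523.
Risk in exposed = 708/2005 = 0.35312; risk in unexposed = 166/689 = 0.24093.
RR = 0.35312/0.24093 = 1.46565
AR% = (RR − 1)/RR × 100 = (1.46565 − 1)/1.46565 × 100 = 31.7708%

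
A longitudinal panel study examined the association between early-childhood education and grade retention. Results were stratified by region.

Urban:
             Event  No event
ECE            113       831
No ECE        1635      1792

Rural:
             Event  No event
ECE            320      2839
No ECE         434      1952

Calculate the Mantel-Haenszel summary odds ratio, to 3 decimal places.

0.298

OR_MH = Σ(aᵢdᵢ/nᵢ) / Σ(bᵢcᵢ/nᵢ), where nᵢ is the stratum total.
Stratum 1 (Urban): n = 4371; a·d/n = 113·1792/4371 = 46.3272; b·c/n = 831·1635/4371 = 310.8408
Stratum 2 (Rural): n = 5545; a·d/n = 320·1952/5545 = 112.6492; b·c/n = 2839·434/5545 = 222.2049
OR_MH = (46.3272 + 112.6492) / (310.8408 + 222.2049) = 158.9764 / 533.0456 = 0.29824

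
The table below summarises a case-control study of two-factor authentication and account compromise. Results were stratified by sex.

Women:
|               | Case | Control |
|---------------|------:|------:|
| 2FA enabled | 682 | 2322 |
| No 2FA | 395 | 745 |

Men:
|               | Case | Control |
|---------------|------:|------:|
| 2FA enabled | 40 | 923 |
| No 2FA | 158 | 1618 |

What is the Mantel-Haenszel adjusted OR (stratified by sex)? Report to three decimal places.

OR_MH = Σ(aᵢdᵢ/nᵢ) / Σ(bᵢcᵢ/nᵢ), where nᵢ is the stratum total.
Stratum 1 (Women): n = 4144; a·d/n = 682·745/4144 = 122.6086; b·c/n = 2322·395/4144 = 221.3296
Stratum 2 (Men): n = 2739; a·d/n = 40·1618/2739 = 23.6291; b·c/n = 923·158/2739 = 53.2435
OR_MH = (122.6086 + 23.6291) / (221.3296 + 53.2435) = 146.2377 / 274.5732 = 0.53260

0.533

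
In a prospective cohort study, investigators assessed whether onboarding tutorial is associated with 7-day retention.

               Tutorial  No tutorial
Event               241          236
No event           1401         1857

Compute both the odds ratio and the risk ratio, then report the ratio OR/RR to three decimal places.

1.040

Reading the table with exposure as columns: a = 241 (Tutorial, case), b = 1401 (Tutorial, non-case), c = 236 (No tutorial, case), d = 1857.
OR = (241·1857)/(1401·236) = 447537/330636 = 1.35356
Risk in exposed = 241/1642 = 0.14677; risk in unexposed = 236/2093 = 0.11276; RR = 1.30167
OR/RR = 1.35356 / 1.30167 = 1.03987
The outcome is not rare, so the OR lies further from 1 than the RR.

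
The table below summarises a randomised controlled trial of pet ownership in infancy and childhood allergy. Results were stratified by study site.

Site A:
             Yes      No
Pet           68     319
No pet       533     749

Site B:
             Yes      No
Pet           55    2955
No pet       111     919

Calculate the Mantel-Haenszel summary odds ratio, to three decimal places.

OR_MH = Σ(aᵢdᵢ/nᵢ) / Σ(bᵢcᵢ/nᵢ), where nᵢ is the stratum total.
Stratum 1 (Site A): n = 1669; a·d/n = 68·749/1669 = 30.5165; b·c/n = 319·533/1669 = 101.8736
Stratum 2 (Site B): n = 4040; a·d/n = 55·919/4040 = 12.5111; b·c/n = 2955·111/4040 = 81.1894
OR_MH = (30.5165 + 12.5111) / (101.8736 + 81.1894) = 43.0276 / 183.0629 = 0.23504

0.235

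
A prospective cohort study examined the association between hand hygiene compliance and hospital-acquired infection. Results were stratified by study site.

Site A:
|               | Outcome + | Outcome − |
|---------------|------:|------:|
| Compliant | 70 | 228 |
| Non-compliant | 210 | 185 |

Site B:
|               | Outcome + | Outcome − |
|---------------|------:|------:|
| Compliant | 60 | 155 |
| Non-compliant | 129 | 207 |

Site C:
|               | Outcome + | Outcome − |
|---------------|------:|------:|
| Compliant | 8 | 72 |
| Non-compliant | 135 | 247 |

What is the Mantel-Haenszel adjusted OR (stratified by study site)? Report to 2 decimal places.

OR_MH = Σ(aᵢdᵢ/nᵢ) / Σ(bᵢcᵢ/nᵢ), where nᵢ is the stratum total.
Stratum 1 (Site A): n = 693; a·d/n = 70·185/693 = 18.6869; b·c/n = 228·210/693 = 69.0909
Stratum 2 (Site B): n = 551; a·d/n = 60·207/551 = 22.5408; b·c/n = 155·129/551 = 36.2886
Stratum 3 (Site C): n = 462; a·d/n = 8·247/462 = 4.2771; b·c/n = 72·135/462 = 21.0390
OR_MH = (18.6869 + 22.5408 + 4.2771) / (69.0909 + 36.2886 + 21.0390) = 45.5048 / 126.4184 = 0.35995

0.36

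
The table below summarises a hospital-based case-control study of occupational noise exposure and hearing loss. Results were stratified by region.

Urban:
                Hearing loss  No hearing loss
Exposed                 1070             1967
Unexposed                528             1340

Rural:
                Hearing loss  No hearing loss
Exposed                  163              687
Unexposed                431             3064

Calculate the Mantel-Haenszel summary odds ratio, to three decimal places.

OR_MH = Σ(aᵢdᵢ/nᵢ) / Σ(bᵢcᵢ/nᵢ), where nᵢ is the stratum total.
Stratum 1 (Urban): n = 4905; a·d/n = 1070·1340/4905 = 292.3140; b·c/n = 1967·528/4905 = 211.7382
Stratum 2 (Rural): n = 4345; a·d/n = 163·3064/4345 = 114.9441; b·c/n = 687·431/4345 = 68.1466
OR_MH = (292.3140 + 114.9441) / (211.7382 + 68.1466) = 407.2580 / 279.8848 = 1.45509

1.455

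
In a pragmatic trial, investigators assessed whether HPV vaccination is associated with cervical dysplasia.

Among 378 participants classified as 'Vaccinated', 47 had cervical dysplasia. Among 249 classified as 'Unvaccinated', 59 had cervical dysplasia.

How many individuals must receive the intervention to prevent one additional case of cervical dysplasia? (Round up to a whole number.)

Risk in treated group = 47/378 = 0.12434; risk in control = 59/249 = 0.23695.
Absolute risk reduction = 0.23695 − 0.12434 = 0.11261
NNT = 1 / ARR = 1 / 0.11261 = 8.880 → round up → 9

9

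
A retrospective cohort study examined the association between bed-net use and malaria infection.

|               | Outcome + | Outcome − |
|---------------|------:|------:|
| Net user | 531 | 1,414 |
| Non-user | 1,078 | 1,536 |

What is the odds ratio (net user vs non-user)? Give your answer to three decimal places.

Cells: a = 531, b = 1414, c = 1078, d = 1536.
OR = (a·d)/(b·c) = (531 × 1536) / (1414 × 1078) = 815616 / 1524292 = 0.53508
Exposure is associated with lower odds of malaria infection (OR = 0.54 < 1).

0.535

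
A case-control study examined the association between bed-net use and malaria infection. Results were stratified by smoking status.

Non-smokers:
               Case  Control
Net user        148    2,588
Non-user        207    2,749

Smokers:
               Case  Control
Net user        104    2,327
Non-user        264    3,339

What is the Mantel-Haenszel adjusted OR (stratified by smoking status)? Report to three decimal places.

OR_MH = Σ(aᵢdᵢ/nᵢ) / Σ(bᵢcᵢ/nᵢ), where nᵢ is the stratum total.
Stratum 1 (Non-smokers): n = 5692; a·d/n = 148·2749/5692 = 71.4779; b·c/n = 2588·207/5692 = 94.1174
Stratum 2 (Smokers): n = 6034; a·d/n = 104·3339/6034 = 57.5499; b·c/n = 2327·264/6034 = 101.8111
OR_MH = (71.4779 + 57.5499) / (94.1174 + 101.8111) = 129.0277 / 195.9284 = 0.65855

0.659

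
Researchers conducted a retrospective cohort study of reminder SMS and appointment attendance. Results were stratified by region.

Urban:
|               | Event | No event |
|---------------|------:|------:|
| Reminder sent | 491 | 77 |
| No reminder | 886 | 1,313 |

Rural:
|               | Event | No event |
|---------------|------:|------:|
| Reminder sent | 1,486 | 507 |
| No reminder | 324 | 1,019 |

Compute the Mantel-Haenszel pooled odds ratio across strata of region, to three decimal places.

9.295

OR_MH = Σ(aᵢdᵢ/nᵢ) / Σ(bᵢcᵢ/nᵢ), where nᵢ is the stratum total.
Stratum 1 (Urban): n = 2767; a·d/n = 491·1313/2767 = 232.9899; b·c/n = 77·886/2767 = 24.6556
Stratum 2 (Rural): n = 3336; a·d/n = 1486·1019/3336 = 453.9071; b·c/n = 507·324/3336 = 49.2410
OR_MH = (232.9899 + 453.9071) / (24.6556 + 49.2410) = 686.8970 / 73.8966 = 9.29538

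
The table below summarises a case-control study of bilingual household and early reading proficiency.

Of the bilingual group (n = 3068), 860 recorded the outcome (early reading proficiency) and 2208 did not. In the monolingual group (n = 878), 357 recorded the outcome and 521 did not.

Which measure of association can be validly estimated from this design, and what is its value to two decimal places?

From the description: a = 860, b = 2208, c = 357, d = 521.
This is a case-control study: participants were sampled on outcome status, so risks in the source population cannot be estimated directly — relative risk is not valid here. The odds ratio is the appropriate measure.
OR = (a·d)/(b·c) = (860 × 521) / (2208 × 357) = 448060 / 788256 = 0.56842

0.57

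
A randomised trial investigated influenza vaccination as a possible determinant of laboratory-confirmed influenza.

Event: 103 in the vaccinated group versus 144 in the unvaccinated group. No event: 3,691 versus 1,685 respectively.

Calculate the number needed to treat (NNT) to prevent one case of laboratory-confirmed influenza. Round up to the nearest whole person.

20

Risk in treated group = 103/3794 = 0.02715; risk in control = 144/1829 = 0.07873.
Absolute risk reduction = 0.07873 − 0.02715 = 0.05158
NNT = 1 / ARR = 1 / 0.05158 = 19.386 → round up → 20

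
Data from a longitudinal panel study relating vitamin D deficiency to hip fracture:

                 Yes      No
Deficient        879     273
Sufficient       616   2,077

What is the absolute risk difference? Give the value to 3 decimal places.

Cells: a = 879, b = 273, c = 616, d = 2077.
Risk in exposed = 879/1152 = 0.763021; risk in unexposed = 616/2693 = 0.228741.
Risk difference = 0.763021 − 0.228741 = 0.534280

0.534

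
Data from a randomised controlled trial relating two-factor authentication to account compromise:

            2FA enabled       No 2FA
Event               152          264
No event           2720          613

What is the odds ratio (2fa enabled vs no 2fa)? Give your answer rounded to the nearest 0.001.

0.130

Reading the table with exposure as columns: a = 152 (2FA enabled, case), b = 2720 (2FA enabled, non-case), c = 264 (No 2FA, case), d = 613.
OR = (a·d)/(b·c) = (152 × 613) / (2720 × 264) = 93176 / 718080 = 0.12976
Exposure is associated with lower odds of account compromise (OR = 0.13 < 1).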